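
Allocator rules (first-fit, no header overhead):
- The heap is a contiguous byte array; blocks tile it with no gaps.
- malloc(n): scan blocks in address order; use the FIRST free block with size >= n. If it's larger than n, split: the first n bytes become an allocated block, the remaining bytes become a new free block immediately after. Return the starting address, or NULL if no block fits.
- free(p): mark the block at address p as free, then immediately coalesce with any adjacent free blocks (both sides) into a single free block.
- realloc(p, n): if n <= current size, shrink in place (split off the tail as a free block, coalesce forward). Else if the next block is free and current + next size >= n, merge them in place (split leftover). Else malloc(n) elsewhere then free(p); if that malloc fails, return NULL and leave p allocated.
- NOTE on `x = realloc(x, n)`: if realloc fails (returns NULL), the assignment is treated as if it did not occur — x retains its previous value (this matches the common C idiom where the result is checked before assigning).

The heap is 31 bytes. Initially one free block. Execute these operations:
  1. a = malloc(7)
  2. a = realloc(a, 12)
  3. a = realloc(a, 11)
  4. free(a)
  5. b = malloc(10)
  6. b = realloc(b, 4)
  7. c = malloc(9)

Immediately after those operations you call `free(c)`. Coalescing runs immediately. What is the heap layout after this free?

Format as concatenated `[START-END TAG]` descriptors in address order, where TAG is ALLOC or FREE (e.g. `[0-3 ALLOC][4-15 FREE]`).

Op 1: a = malloc(7) -> a = 0; heap: [0-6 ALLOC][7-30 FREE]
Op 2: a = realloc(a, 12) -> a = 0; heap: [0-11 ALLOC][12-30 FREE]
Op 3: a = realloc(a, 11) -> a = 0; heap: [0-10 ALLOC][11-30 FREE]
Op 4: free(a) -> (freed a); heap: [0-30 FREE]
Op 5: b = malloc(10) -> b = 0; heap: [0-9 ALLOC][10-30 FREE]
Op 6: b = realloc(b, 4) -> b = 0; heap: [0-3 ALLOC][4-30 FREE]
Op 7: c = malloc(9) -> c = 4; heap: [0-3 ALLOC][4-12 ALLOC][13-30 FREE]
free(c): c = 4 -> block [4-12 ALLOC]; mark free, coalesce with adjacent free neighbors -> [0-3 ALLOC][4-30 FREE]

Answer: [0-3 ALLOC][4-30 FREE]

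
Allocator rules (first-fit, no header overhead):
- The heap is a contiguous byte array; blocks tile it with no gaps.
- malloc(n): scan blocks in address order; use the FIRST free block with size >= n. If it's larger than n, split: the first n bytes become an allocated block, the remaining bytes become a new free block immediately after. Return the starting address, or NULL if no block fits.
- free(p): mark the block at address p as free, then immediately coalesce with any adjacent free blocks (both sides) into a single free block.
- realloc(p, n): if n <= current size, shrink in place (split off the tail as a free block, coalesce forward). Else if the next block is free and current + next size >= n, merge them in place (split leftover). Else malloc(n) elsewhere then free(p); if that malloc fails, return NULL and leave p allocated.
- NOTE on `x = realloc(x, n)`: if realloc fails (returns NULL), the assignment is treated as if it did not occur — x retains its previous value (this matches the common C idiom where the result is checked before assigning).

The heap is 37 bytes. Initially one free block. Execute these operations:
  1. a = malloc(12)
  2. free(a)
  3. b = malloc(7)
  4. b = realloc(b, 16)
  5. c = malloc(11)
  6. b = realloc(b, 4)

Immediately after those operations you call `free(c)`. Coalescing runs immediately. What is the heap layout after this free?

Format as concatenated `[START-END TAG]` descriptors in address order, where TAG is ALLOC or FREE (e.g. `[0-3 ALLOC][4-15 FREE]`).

Op 1: a = malloc(12) -> a = 0; heap: [0-11 ALLOC][12-36 FREE]
Op 2: free(a) -> (freed a); heap: [0-36 FREE]
Op 3: b = malloc(7) -> b = 0; heap: [0-6 ALLOC][7-36 FREE]
Op 4: b = realloc(b, 16) -> b = 0; heap: [0-15 ALLOC][16-36 FREE]
Op 5: c = malloc(11) -> c = 16; heap: [0-15 ALLOC][16-26 ALLOC][27-36 FREE]
Op 6: b = realloc(b, 4) -> b = 0; heap: [0-3 ALLOC][4-15 FREE][16-26 ALLOC][27-36 FREE]
free(c): c = 16 -> block [16-26 ALLOC]; mark free, coalesce with adjacent free neighbors -> [0-3 ALLOC][4-36 FREE]

Answer: [0-3 ALLOC][4-36 FREE]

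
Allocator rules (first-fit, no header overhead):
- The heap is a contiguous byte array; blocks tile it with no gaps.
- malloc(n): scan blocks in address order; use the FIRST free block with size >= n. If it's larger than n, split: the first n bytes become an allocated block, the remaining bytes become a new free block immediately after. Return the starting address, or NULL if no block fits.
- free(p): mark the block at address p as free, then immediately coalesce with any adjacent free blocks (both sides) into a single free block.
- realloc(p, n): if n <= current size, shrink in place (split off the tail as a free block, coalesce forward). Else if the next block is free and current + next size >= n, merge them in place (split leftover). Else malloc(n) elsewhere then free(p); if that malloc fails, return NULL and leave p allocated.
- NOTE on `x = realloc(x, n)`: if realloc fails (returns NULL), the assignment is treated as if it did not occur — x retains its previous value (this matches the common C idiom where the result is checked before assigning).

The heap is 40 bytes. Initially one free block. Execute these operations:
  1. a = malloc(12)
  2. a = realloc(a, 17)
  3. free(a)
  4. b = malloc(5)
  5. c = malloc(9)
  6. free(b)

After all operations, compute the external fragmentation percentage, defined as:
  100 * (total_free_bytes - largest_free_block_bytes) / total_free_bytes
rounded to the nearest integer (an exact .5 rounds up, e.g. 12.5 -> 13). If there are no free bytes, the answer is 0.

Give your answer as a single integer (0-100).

Op 1: a = malloc(12) -> a = 0; heap: [0-11 ALLOC][12-39 FREE]
Op 2: a = realloc(a, 17) -> a = 0; heap: [0-16 ALLOC][17-39 FREE]
Op 3: free(a) -> (freed a); heap: [0-39 FREE]
Op 4: b = malloc(5) -> b = 0; heap: [0-4 ALLOC][5-39 FREE]
Op 5: c = malloc(9) -> c = 5; heap: [0-4 ALLOC][5-13 ALLOC][14-39 FREE]
Op 6: free(b) -> (freed b); heap: [0-4 FREE][5-13 ALLOC][14-39 FREE]
Free blocks: [5 26] total_free=31 largest=26 -> 100*(31-26)/31 = 500/31 ≈ 16.129 -> rounds to 16

Answer: 16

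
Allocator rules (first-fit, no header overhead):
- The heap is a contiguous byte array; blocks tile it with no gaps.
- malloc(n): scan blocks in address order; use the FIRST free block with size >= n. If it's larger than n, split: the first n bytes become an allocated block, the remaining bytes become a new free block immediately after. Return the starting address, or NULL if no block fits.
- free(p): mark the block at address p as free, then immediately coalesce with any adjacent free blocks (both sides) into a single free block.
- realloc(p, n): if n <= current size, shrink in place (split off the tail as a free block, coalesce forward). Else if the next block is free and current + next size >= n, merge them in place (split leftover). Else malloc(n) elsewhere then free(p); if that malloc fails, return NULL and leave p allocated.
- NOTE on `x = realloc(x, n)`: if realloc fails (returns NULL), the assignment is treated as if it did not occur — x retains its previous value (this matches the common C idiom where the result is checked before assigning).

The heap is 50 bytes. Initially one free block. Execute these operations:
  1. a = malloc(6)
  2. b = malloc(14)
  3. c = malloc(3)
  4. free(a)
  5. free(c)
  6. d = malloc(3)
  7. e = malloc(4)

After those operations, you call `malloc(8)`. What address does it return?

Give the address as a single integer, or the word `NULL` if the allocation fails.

Answer: 24

Derivation:
Op 1: a = malloc(6) -> a = 0; heap: [0-5 ALLOC][6-49 FREE]
Op 2: b = malloc(14) -> b = 6; heap: [0-5 ALLOC][6-19 ALLOC][20-49 FREE]
Op 3: c = malloc(3) -> c = 20; heap: [0-5 ALLOC][6-19 ALLOC][20-22 ALLOC][23-49 FREE]
Op 4: free(a) -> (freed a); heap: [0-5 FREE][6-19 ALLOC][20-22 ALLOC][23-49 FREE]
Op 5: free(c) -> (freed c); heap: [0-5 FREE][6-19 ALLOC][20-49 FREE]
Op 6: d = malloc(3) -> d = 0; heap: [0-2 ALLOC][3-5 FREE][6-19 ALLOC][20-49 FREE]
Op 7: e = malloc(4) -> e = 20; heap: [0-2 ALLOC][3-5 FREE][6-19 ALLOC][20-23 ALLOC][24-49 FREE]
malloc(8): first-fit scan over [0-2 ALLOC][3-5 FREE][6-19 ALLOC][20-23 ALLOC][24-49 FREE] -> 24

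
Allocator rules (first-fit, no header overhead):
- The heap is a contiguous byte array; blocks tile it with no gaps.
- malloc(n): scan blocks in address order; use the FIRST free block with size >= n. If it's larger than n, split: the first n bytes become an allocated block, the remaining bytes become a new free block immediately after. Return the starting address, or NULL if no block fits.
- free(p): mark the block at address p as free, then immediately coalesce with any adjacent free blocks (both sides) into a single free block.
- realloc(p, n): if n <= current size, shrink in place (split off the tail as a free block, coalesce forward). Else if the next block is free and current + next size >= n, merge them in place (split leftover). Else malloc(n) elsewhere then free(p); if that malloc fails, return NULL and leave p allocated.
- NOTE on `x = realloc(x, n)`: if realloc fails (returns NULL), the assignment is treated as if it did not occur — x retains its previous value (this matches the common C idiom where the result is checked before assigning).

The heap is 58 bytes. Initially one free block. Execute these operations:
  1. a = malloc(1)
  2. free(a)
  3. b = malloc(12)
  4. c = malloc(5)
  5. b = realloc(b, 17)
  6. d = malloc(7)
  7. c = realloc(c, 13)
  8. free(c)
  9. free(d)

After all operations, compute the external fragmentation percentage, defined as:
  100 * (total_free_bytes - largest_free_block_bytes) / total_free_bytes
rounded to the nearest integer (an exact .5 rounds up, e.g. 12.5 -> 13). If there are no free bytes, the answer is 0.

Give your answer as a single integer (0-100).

Answer: 41

Derivation:
Op 1: a = malloc(1) -> a = 0; heap: [0-0 ALLOC][1-57 FREE]
Op 2: free(a) -> (freed a); heap: [0-57 FREE]
Op 3: b = malloc(12) -> b = 0; heap: [0-11 ALLOC][12-57 FREE]
Op 4: c = malloc(5) -> c = 12; heap: [0-11 ALLOC][12-16 ALLOC][17-57 FREE]
Op 5: b = realloc(b, 17) -> b = 17; heap: [0-11 FREE][12-16 ALLOC][17-33 ALLOC][34-57 FREE]
Op 6: d = malloc(7) -> d = 0; heap: [0-6 ALLOC][7-11 FREE][12-16 ALLOC][17-33 ALLOC][34-57 FREE]
Op 7: c = realloc(c, 13) -> c = 34; heap: [0-6 ALLOC][7-16 FREE][17-33 ALLOC][34-46 ALLOC][47-57 FREE]
Op 8: free(c) -> (freed c); heap: [0-6 ALLOC][7-16 FREE][17-33 ALLOC][34-57 FREE]
Op 9: free(d) -> (freed d); heap: [0-16 FREE][17-33 ALLOC][34-57 FREE]
Free blocks: [17 24] total_free=41 largest=24 -> 100*(41-24)/41 = 1700/41 ≈ 41.463 -> rounds to 41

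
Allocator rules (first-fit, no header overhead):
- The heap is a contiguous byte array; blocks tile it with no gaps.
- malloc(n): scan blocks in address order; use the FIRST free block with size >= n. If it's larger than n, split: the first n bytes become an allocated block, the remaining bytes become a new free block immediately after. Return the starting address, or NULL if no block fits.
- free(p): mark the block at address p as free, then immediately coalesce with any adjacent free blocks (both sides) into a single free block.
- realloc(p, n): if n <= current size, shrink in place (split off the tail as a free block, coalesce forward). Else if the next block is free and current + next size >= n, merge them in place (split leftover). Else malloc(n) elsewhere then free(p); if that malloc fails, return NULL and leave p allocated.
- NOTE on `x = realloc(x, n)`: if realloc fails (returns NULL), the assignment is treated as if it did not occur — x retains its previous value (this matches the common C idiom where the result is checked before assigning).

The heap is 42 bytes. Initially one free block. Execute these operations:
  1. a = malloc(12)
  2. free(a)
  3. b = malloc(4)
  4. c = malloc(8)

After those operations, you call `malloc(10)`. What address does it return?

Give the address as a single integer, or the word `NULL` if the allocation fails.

Op 1: a = malloc(12) -> a = 0; heap: [0-11 ALLOC][12-41 FREE]
Op 2: free(a) -> (freed a); heap: [0-41 FREE]
Op 3: b = malloc(4) -> b = 0; heap: [0-3 ALLOC][4-41 FREE]
Op 4: c = malloc(8) -> c = 4; heap: [0-3 ALLOC][4-11 ALLOC][12-41 FREE]
malloc(10): first-fit scan over [0-3 ALLOC][4-11 ALLOC][12-41 FREE] -> 12

Answer: 12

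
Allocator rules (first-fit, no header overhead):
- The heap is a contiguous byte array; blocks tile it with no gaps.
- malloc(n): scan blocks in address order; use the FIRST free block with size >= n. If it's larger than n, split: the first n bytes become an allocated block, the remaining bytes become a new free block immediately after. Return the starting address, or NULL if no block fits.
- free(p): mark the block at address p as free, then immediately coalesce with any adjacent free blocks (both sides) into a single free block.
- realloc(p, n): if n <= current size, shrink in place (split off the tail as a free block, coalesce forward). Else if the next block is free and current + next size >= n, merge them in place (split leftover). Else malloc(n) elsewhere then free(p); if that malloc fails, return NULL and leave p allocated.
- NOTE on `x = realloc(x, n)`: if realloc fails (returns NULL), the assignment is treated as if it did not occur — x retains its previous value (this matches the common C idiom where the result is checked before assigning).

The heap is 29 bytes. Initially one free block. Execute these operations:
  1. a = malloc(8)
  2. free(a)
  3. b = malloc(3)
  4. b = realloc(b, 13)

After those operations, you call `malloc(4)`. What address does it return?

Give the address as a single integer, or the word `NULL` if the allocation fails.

Op 1: a = malloc(8) -> a = 0; heap: [0-7 ALLOC][8-28 FREE]
Op 2: free(a) -> (freed a); heap: [0-28 FREE]
Op 3: b = malloc(3) -> b = 0; heap: [0-2 ALLOC][3-28 FREE]
Op 4: b = realloc(b, 13) -> b = 0; heap: [0-12 ALLOC][13-28 FREE]
malloc(4): first-fit scan over [0-12 ALLOC][13-28 FREE] -> 13

Answer: 13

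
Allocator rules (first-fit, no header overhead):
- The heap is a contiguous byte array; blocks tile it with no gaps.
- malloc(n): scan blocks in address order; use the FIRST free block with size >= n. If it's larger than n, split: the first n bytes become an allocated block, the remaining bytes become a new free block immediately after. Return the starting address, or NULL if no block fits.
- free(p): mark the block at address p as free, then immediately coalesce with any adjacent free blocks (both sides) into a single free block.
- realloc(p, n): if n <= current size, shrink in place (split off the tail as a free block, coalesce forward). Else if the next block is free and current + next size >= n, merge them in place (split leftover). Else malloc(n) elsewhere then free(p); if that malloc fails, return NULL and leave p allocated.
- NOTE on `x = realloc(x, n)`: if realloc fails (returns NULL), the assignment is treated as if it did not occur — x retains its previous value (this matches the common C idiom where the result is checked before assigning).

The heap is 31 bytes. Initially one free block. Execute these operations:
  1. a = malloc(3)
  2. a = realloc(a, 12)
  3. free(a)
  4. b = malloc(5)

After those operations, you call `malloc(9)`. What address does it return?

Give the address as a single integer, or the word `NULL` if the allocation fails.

Op 1: a = malloc(3) -> a = 0; heap: [0-2 ALLOC][3-30 FREE]
Op 2: a = realloc(a, 12) -> a = 0; heap: [0-11 ALLOC][12-30 FREE]
Op 3: free(a) -> (freed a); heap: [0-30 FREE]
Op 4: b = malloc(5) -> b = 0; heap: [0-4 ALLOC][5-30 FREE]
malloc(9): first-fit scan over [0-4 ALLOC][5-30 FREE] -> 5

Answer: 5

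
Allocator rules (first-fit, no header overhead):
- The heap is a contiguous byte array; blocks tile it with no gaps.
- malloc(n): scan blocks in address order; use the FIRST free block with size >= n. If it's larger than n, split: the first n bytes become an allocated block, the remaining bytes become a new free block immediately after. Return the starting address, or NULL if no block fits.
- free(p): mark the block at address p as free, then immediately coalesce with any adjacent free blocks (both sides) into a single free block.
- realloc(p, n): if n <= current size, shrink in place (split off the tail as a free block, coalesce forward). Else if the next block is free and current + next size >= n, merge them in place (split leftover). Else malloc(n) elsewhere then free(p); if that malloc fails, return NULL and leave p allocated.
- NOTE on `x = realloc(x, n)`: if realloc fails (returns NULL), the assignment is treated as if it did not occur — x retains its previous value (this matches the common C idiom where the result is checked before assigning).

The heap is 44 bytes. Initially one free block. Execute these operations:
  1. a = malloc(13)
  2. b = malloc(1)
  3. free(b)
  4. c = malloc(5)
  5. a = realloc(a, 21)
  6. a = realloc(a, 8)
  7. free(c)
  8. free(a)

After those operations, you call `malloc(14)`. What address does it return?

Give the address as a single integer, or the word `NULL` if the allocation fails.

Op 1: a = malloc(13) -> a = 0; heap: [0-12 ALLOC][13-43 FREE]
Op 2: b = malloc(1) -> b = 13; heap: [0-12 ALLOC][13-13 ALLOC][14-43 FREE]
Op 3: free(b) -> (freed b); heap: [0-12 ALLOC][13-43 FREE]
Op 4: c = malloc(5) -> c = 13; heap: [0-12 ALLOC][13-17 ALLOC][18-43 FREE]
Op 5: a = realloc(a, 21) -> a = 18; heap: [0-12 FREE][13-17 ALLOC][18-38 ALLOC][39-43 FREE]
Op 6: a = realloc(a, 8) -> a = 18; heap: [0-12 FREE][13-17 ALLOC][18-25 ALLOC][26-43 FREE]
Op 7: free(c) -> (freed c); heap: [0-17 FREE][18-25 ALLOC][26-43 FREE]
Op 8: free(a) -> (freed a); heap: [0-43 FREE]
malloc(14): first-fit scan over [0-43 FREE] -> 0

Answer: 0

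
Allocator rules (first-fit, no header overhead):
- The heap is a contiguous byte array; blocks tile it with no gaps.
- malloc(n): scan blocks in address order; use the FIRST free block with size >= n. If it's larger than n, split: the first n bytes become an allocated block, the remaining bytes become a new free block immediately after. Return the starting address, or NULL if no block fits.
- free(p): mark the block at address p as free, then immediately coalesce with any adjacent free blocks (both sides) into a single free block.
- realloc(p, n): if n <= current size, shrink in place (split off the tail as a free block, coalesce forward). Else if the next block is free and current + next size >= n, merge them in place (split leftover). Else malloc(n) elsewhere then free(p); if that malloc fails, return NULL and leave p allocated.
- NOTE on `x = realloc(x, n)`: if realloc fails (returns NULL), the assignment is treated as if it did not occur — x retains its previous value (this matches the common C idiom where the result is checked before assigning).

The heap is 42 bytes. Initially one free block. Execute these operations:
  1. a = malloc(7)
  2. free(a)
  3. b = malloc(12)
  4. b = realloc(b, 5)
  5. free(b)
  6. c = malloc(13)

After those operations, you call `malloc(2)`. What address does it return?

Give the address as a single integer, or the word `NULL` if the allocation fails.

Answer: 13

Derivation:
Op 1: a = malloc(7) -> a = 0; heap: [0-6 ALLOC][7-41 FREE]
Op 2: free(a) -> (freed a); heap: [0-41 FREE]
Op 3: b = malloc(12) -> b = 0; heap: [0-11 ALLOC][12-41 FREE]
Op 4: b = realloc(b, 5) -> b = 0; heap: [0-4 ALLOC][5-41 FREE]
Op 5: free(b) -> (freed b); heap: [0-41 FREE]
Op 6: c = malloc(13) -> c = 0; heap: [0-12 ALLOC][13-41 FREE]
malloc(2): first-fit scan over [0-12 ALLOC][13-41 FREE] -> 13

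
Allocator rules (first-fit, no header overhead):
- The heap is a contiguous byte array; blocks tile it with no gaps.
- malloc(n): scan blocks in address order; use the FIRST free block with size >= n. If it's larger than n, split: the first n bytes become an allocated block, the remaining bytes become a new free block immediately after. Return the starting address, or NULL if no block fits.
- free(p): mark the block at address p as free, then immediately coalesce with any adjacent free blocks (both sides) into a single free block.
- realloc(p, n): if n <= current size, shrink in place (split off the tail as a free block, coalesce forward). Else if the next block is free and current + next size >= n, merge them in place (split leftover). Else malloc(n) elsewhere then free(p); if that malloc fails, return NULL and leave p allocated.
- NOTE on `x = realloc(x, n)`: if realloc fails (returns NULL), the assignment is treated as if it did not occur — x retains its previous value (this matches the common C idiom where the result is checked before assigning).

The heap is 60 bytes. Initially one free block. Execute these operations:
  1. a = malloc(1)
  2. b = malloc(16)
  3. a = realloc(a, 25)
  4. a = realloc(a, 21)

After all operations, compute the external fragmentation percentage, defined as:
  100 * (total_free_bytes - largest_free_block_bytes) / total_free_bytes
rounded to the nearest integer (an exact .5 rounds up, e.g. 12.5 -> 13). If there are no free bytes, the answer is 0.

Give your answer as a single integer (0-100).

Answer: 4

Derivation:
Op 1: a = malloc(1) -> a = 0; heap: [0-0 ALLOC][1-59 FREE]
Op 2: b = malloc(16) -> b = 1; heap: [0-0 ALLOC][1-16 ALLOC][17-59 FREE]
Op 3: a = realloc(a, 25) -> a = 17; heap: [0-0 FREE][1-16 ALLOC][17-41 ALLOC][42-59 FREE]
Op 4: a = realloc(a, 21) -> a = 17; heap: [0-0 FREE][1-16 ALLOC][17-37 ALLOC][38-59 FREE]
Free blocks: [1 22] total_free=23 largest=22 -> 100*(23-22)/23 = 100/23 ≈ 4.348 -> rounds to 4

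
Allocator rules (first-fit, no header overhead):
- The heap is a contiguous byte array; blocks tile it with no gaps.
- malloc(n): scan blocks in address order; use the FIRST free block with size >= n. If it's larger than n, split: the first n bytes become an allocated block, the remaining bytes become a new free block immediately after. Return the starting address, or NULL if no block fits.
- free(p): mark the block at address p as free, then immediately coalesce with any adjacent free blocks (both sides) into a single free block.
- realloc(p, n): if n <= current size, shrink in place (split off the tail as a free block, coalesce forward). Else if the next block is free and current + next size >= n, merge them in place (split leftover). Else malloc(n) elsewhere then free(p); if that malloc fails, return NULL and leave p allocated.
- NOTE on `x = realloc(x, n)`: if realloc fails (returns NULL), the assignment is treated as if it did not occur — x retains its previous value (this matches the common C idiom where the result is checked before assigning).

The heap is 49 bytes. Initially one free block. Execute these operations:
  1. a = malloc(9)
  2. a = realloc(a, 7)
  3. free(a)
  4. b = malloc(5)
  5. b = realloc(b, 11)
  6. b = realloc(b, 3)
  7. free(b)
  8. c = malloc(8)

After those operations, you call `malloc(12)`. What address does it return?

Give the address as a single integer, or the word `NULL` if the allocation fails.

Answer: 8

Derivation:
Op 1: a = malloc(9) -> a = 0; heap: [0-8 ALLOC][9-48 FREE]
Op 2: a = realloc(a, 7) -> a = 0; heap: [0-6 ALLOC][7-48 FREE]
Op 3: free(a) -> (freed a); heap: [0-48 FREE]
Op 4: b = malloc(5) -> b = 0; heap: [0-4 ALLOC][5-48 FREE]
Op 5: b = realloc(b, 11) -> b = 0; heap: [0-10 ALLOC][11-48 FREE]
Op 6: b = realloc(b, 3) -> b = 0; heap: [0-2 ALLOC][3-48 FREE]
Op 7: free(b) -> (freed b); heap: [0-48 FREE]
Op 8: c = malloc(8) -> c = 0; heap: [0-7 ALLOC][8-48 FREE]
malloc(12): first-fit scan over [0-7 ALLOC][8-48 FREE] -> 8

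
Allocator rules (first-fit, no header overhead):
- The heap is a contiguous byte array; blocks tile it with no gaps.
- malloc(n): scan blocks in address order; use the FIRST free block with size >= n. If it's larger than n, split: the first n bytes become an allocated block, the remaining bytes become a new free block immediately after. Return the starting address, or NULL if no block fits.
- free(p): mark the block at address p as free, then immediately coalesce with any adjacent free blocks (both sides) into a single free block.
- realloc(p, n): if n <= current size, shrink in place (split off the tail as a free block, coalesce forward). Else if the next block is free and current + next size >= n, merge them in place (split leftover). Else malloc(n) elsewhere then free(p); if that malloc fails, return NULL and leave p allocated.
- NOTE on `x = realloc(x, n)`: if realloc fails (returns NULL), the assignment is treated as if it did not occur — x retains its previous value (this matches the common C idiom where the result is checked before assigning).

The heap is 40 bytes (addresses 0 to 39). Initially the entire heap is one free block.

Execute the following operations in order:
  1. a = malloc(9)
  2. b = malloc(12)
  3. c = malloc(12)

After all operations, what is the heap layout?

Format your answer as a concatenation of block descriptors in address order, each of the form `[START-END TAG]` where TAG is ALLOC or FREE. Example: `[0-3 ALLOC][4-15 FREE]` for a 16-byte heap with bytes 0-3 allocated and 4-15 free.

Op 1: a = malloc(9) -> a = 0; heap: [0-8 ALLOC][9-39 FREE]
Op 2: b = malloc(12) -> b = 9; heap: [0-8 ALLOC][9-20 ALLOC][21-39 FREE]
Op 3: c = malloc(12) -> c = 21; heap: [0-8 ALLOC][9-20 ALLOC][21-32 ALLOC][33-39 FREE]

Answer: [0-8 ALLOC][9-20 ALLOC][21-32 ALLOC][33-39 FREE]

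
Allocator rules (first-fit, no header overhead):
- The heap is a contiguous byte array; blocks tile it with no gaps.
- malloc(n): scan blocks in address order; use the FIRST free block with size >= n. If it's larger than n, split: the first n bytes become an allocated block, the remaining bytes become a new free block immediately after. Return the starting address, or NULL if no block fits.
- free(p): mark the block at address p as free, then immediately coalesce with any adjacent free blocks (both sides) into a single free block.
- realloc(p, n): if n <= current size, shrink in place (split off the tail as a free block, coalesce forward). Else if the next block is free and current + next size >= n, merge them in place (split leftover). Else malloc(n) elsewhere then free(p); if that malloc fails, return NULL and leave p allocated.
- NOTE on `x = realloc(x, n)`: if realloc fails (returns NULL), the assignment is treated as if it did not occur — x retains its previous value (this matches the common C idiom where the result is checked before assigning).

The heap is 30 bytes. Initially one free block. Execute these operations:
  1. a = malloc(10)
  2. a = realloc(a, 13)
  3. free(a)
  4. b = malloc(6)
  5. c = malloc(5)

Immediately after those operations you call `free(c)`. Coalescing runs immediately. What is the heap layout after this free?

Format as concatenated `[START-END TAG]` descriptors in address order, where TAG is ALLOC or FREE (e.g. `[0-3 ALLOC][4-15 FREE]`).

Op 1: a = malloc(10) -> a = 0; heap: [0-9 ALLOC][10-29 FREE]
Op 2: a = realloc(a, 13) -> a = 0; heap: [0-12 ALLOC][13-29 FREE]
Op 3: free(a) -> (freed a); heap: [0-29 FREE]
Op 4: b = malloc(6) -> b = 0; heap: [0-5 ALLOC][6-29 FREE]
Op 5: c = malloc(5) -> c = 6; heap: [0-5 ALLOC][6-10 ALLOC][11-29 FREE]
free(c): c = 6 -> block [6-10 ALLOC]; mark free, coalesce with adjacent free neighbors -> [0-5 ALLOC][6-29 FREE]

Answer: [0-5 ALLOC][6-29 FREE]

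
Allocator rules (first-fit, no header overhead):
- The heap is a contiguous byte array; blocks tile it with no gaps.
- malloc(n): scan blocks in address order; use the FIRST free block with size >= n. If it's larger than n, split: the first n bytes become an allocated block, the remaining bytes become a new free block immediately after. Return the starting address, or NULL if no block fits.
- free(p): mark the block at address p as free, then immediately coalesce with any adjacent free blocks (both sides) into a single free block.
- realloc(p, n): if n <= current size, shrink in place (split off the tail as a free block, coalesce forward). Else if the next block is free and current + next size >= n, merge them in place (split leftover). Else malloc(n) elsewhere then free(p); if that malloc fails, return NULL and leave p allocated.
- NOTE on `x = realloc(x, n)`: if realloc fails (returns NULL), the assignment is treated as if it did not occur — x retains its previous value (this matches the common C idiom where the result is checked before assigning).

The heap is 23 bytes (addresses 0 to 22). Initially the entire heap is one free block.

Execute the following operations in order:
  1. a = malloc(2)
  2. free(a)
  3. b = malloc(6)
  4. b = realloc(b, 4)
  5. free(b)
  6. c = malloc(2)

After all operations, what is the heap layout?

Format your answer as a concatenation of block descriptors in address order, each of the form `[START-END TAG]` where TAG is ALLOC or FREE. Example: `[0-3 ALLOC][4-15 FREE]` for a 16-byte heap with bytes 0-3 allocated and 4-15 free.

Op 1: a = malloc(2) -> a = 0; heap: [0-1 ALLOC][2-22 FREE]
Op 2: free(a) -> (freed a); heap: [0-22 FREE]
Op 3: b = malloc(6) -> b = 0; heap: [0-5 ALLOC][6-22 FREE]
Op 4: b = realloc(b, 4) -> b = 0; heap: [0-3 ALLOC][4-22 FREE]
Op 5: free(b) -> (freed b); heap: [0-22 FREE]
Op 6: c = malloc(2) -> c = 0; heap: [0-1 ALLOC][2-22 FREE]

Answer: [0-1 ALLOC][2-22 FREE]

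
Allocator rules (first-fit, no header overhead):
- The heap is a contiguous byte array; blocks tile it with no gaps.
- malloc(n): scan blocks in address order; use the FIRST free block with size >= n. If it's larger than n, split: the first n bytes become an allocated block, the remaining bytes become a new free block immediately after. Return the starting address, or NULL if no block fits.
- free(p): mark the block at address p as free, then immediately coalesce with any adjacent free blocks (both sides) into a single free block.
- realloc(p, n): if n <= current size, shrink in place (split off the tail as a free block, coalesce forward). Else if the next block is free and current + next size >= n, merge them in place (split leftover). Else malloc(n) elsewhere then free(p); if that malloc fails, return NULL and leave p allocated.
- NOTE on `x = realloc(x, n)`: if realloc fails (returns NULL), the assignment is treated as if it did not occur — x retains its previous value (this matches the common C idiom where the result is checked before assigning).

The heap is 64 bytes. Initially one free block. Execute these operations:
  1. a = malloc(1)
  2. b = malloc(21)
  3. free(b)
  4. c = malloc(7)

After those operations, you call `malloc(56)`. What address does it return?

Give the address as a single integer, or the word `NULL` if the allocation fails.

Answer: 8

Derivation:
Op 1: a = malloc(1) -> a = 0; heap: [0-0 ALLOC][1-63 FREE]
Op 2: b = malloc(21) -> b = 1; heap: [0-0 ALLOC][1-21 ALLOC][22-63 FREE]
Op 3: free(b) -> (freed b); heap: [0-0 ALLOC][1-63 FREE]
Op 4: c = malloc(7) -> c = 1; heap: [0-0 ALLOC][1-7 ALLOC][8-63 FREE]
malloc(56): first-fit scan over [0-0 ALLOC][1-7 ALLOC][8-63 FREE] -> 8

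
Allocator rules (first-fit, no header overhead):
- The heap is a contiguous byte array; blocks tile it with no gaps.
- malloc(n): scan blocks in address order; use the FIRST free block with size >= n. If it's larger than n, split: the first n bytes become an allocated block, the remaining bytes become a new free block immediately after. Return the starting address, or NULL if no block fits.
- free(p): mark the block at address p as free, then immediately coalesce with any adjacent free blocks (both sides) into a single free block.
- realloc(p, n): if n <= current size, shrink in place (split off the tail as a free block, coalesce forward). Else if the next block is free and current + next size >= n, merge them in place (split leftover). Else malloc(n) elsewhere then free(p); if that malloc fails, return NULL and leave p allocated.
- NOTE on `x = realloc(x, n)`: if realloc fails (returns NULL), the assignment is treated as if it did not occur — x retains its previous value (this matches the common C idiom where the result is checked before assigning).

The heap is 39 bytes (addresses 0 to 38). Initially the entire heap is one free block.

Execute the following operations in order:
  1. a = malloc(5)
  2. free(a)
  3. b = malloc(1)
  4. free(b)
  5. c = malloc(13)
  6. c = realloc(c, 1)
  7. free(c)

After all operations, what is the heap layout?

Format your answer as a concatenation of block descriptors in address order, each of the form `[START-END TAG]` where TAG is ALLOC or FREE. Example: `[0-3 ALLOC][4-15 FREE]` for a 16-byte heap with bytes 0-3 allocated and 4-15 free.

Answer: [0-38 FREE]

Derivation:
Op 1: a = malloc(5) -> a = 0; heap: [0-4 ALLOC][5-38 FREE]
Op 2: free(a) -> (freed a); heap: [0-38 FREE]
Op 3: b = malloc(1) -> b = 0; heap: [0-0 ALLOC][1-38 FREE]
Op 4: free(b) -> (freed b); heap: [0-38 FREE]
Op 5: c = malloc(13) -> c = 0; heap: [0-12 ALLOC][13-38 FREE]
Op 6: c = realloc(c, 1) -> c = 0; heap: [0-0 ALLOC][1-38 FREE]
Op 7: free(c) -> (freed c); heap: [0-38 FREE]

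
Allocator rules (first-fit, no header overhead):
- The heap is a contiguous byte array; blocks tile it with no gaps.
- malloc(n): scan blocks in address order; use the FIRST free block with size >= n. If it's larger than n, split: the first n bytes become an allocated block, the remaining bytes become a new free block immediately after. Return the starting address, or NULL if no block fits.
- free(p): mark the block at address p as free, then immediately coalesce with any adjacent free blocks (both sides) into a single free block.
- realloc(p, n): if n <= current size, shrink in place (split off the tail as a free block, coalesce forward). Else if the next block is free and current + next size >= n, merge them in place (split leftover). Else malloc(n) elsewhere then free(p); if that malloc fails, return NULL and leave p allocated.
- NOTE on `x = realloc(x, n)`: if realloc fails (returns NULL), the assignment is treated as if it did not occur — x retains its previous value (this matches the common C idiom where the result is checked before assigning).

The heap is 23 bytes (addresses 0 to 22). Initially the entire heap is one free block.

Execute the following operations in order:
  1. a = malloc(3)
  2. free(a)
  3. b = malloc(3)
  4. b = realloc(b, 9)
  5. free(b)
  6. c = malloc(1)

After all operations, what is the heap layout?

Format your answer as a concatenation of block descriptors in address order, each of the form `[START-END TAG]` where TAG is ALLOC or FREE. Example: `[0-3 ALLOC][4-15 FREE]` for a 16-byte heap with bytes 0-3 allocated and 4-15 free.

Answer: [0-0 ALLOC][1-22 FREE]

Derivation:
Op 1: a = malloc(3) -> a = 0; heap: [0-2 ALLOC][3-22 FREE]
Op 2: free(a) -> (freed a); heap: [0-22 FREE]
Op 3: b = malloc(3) -> b = 0; heap: [0-2 ALLOC][3-22 FREE]
Op 4: b = realloc(b, 9) -> b = 0; heap: [0-8 ALLOC][9-22 FREE]
Op 5: free(b) -> (freed b); heap: [0-22 FREE]
Op 6: c = malloc(1) -> c = 0; heap: [0-0 ALLOC][1-22 FREE]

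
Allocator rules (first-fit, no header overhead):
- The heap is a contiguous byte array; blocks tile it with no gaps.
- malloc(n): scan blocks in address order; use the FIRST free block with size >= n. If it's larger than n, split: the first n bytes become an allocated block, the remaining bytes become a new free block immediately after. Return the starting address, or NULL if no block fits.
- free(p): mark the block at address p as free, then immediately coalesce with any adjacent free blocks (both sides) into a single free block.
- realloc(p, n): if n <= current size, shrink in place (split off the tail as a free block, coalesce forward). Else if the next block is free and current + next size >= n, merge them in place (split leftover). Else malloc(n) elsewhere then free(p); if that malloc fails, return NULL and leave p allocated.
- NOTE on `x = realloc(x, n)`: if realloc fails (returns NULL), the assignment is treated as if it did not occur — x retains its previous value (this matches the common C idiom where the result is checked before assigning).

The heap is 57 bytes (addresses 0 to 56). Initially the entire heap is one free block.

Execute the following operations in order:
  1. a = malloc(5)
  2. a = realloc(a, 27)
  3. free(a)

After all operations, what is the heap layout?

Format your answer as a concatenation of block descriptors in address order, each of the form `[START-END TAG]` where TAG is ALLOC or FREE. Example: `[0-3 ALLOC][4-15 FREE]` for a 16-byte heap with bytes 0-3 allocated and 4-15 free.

Answer: [0-56 FREE]

Derivation:
Op 1: a = malloc(5) -> a = 0; heap: [0-4 ALLOC][5-56 FREE]
Op 2: a = realloc(a, 27) -> a = 0; heap: [0-26 ALLOC][27-56 FREE]
Op 3: free(a) -> (freed a); heap: [0-56 FREE]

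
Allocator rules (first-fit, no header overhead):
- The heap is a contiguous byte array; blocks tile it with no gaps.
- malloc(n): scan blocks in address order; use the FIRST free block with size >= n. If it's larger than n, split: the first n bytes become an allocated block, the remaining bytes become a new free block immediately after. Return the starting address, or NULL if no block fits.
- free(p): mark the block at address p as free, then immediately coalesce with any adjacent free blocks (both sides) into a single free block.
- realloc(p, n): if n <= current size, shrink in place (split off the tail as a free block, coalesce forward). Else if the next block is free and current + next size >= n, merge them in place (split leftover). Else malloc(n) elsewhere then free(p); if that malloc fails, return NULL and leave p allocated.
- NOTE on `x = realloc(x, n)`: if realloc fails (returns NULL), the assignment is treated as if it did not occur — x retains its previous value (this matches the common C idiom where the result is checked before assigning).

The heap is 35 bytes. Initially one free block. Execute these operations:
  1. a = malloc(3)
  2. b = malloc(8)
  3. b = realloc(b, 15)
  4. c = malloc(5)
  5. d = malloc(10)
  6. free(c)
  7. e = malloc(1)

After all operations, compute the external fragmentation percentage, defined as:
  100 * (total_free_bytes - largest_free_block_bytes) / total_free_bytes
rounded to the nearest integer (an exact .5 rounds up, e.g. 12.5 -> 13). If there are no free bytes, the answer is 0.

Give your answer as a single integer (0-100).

Answer: 33

Derivation:
Op 1: a = malloc(3) -> a = 0; heap: [0-2 ALLOC][3-34 FREE]
Op 2: b = malloc(8) -> b = 3; heap: [0-2 ALLOC][3-10 ALLOC][11-34 FREE]
Op 3: b = realloc(b, 15) -> b = 3; heap: [0-2 ALLOC][3-17 ALLOC][18-34 FREE]
Op 4: c = malloc(5) -> c = 18; heap: [0-2 ALLOC][3-17 ALLOC][18-22 ALLOC][23-34 FREE]
Op 5: d = malloc(10) -> d = 23; heap: [0-2 ALLOC][3-17 ALLOC][18-22 ALLOC][23-32 ALLOC][33-34 FREE]
Op 6: free(c) -> (freed c); heap: [0-2 ALLOC][3-17 ALLOC][18-22 FREE][23-32 ALLOC][33-34 FREE]
Op 7: e = malloc(1) -> e = 18; heap: [0-2 ALLOC][3-17 ALLOC][18-18 ALLOC][19-22 FREE][23-32 ALLOC][33-34 FREE]
Free blocks: [4 2] total_free=6 largest=4 -> 100*(6-4)/6 = 200/6 ≈ 33.333 -> rounds to 33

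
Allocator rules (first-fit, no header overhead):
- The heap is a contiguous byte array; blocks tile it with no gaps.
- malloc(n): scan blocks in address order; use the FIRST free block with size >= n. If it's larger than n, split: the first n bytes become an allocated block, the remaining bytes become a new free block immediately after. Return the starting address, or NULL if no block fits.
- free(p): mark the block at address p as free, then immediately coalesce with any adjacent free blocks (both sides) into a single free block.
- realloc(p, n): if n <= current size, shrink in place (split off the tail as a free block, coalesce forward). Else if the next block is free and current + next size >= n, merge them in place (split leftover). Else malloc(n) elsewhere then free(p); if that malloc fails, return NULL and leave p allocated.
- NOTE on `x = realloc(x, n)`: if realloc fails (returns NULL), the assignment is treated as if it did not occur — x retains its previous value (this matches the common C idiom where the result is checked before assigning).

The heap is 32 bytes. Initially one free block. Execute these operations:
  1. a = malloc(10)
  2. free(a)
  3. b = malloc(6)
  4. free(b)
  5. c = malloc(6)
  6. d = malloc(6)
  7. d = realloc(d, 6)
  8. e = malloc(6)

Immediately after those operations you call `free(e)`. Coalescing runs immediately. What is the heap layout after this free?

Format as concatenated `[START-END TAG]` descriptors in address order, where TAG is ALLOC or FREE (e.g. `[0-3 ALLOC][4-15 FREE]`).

Answer: [0-5 ALLOC][6-11 ALLOC][12-31 FREE]

Derivation:
Op 1: a = malloc(10) -> a = 0; heap: [0-9 ALLOC][10-31 FREE]
Op 2: free(a) -> (freed a); heap: [0-31 FREE]
Op 3: b = malloc(6) -> b = 0; heap: [0-5 ALLOC][6-31 FREE]
Op 4: free(b) -> (freed b); heap: [0-31 FREE]
Op 5: c = malloc(6) -> c = 0; heap: [0-5 ALLOC][6-31 FREE]
Op 6: d = malloc(6) -> d = 6; heap: [0-5 ALLOC][6-11 ALLOC][12-31 FREE]
Op 7: d = realloc(d, 6) -> d = 6; heap: [0-5 ALLOC][6-11 ALLOC][12-31 FREE]
Op 8: e = malloc(6) -> e = 12; heap: [0-5 ALLOC][6-11 ALLOC][12-17 ALLOC][18-31 FREE]
free(e): e = 12 -> block [12-17 ALLOC]; mark free, coalesce with adjacent free neighbors -> [0-5 ALLOC][6-11 ALLOC][12-31 FREE]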